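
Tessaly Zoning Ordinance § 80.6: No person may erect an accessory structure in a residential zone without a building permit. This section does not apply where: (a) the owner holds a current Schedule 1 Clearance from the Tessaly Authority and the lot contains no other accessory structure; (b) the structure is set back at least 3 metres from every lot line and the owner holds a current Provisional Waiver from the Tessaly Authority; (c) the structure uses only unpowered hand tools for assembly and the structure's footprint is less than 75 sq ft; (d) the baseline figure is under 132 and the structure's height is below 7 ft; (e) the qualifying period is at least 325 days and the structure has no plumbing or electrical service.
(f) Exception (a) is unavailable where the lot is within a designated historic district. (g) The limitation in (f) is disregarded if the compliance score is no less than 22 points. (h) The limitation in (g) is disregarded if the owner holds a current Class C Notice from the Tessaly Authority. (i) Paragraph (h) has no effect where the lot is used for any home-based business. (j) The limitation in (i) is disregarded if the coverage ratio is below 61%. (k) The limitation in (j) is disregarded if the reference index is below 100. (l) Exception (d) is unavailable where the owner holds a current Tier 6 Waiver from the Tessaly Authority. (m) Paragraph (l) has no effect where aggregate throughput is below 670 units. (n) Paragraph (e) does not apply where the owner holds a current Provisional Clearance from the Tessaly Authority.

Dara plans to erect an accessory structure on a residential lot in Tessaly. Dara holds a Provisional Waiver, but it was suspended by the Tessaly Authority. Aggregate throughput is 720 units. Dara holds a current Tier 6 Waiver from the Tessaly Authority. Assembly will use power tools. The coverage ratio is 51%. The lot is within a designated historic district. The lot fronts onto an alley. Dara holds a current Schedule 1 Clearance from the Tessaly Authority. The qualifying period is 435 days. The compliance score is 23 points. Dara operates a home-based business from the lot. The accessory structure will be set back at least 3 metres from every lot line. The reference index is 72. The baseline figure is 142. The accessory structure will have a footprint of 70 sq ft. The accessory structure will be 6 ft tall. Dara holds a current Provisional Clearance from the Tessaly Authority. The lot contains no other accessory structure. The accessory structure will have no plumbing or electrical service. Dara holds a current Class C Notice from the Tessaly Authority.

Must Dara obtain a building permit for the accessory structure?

Exception (a) is satisfied on its face — a current Schedule 1 Clearance is held; the lot has no other accessory structure. As to paragraphs (f)–(k): (f) would limit (a) — the lot is in a historic district — but (g) sets (f) aside: (g) operates against (f): the compliance score is 23 points, meeting the 22 points threshold. (h) would limit (g) — a current Class C Notice is held — but (i) sets (h) aside: (i) is triggered — a home-based business operates on the lot. (j) is engaged (the coverage ratio is 51%, below the 61% limit), but yields to (k): (k) operates against (j): the reference index is 72, below the 100 limit. Exception (a) stands.
Exception (b) does not apply: the Provisional Waiver is not current.
Exception (c) fails — assembly uses power tools.
Exception (d) requires that the baseline figure is under 132; but the baseline figure is 142, not under 132, so (d) is unavailable.
Exception (e)'s conditions are all satisfied: the qualifying period is 435 days, meeting the 325 days threshold; there is no plumbing or electrical service. But applying paragraph (n): (n) operates against (e): a current Provisional Clearance is held. (e) is therefore removed.

No — exception (a) applies; Dara does not need a building permit.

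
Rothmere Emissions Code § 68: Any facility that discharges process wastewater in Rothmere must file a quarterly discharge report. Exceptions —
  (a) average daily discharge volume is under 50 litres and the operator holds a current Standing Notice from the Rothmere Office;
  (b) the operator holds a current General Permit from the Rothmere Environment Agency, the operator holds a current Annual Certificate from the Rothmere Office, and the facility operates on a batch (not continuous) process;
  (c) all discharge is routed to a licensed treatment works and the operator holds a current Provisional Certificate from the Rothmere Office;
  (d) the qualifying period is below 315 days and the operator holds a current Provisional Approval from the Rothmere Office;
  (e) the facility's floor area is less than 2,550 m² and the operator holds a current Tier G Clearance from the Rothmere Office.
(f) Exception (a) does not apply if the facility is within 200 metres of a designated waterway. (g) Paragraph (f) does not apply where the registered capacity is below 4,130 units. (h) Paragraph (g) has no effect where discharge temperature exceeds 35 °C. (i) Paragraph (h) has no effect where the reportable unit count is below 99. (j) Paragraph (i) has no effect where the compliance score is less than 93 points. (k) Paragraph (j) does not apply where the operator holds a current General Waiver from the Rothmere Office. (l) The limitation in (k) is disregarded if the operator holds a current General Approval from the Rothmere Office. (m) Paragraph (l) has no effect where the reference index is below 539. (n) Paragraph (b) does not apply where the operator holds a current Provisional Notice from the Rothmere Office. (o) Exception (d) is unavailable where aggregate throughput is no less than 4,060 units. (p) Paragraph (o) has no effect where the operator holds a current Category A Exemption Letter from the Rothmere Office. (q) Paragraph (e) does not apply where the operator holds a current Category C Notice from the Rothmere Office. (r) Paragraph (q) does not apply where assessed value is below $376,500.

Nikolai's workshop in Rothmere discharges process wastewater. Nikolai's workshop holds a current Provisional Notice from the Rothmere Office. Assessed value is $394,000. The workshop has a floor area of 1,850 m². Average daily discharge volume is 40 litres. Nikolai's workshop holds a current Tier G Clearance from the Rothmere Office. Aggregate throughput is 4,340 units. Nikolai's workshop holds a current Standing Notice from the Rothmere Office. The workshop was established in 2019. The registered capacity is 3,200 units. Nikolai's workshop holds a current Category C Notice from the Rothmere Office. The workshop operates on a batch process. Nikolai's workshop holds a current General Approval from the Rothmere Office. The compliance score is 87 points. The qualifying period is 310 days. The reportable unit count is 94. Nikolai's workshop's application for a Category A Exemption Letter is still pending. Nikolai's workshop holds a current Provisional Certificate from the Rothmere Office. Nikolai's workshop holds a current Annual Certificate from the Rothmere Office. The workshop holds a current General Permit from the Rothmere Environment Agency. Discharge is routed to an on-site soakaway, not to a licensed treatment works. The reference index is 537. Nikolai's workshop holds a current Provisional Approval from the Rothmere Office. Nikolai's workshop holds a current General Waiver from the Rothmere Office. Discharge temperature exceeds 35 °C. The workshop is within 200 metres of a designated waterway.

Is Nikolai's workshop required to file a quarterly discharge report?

Exception (a)'s conditions are all satisfied: average daily discharge volume is 40 litres, under the 50 litres limit; a current Standing Notice is held. Applying paragraphs (f)–(m): (f) would limit (a) — the workshop is within 200 m of a designated waterway — but (g) sets (f) aside: (g) operates against (f): the registered capacity is 3,200 units, below the 4,130 units limit. (h) would limit (g) — discharge temperature exceeds 35 °C — but (i) sets (h) aside: (i) operates against (h): the reportable unit count is 94, below the 99 limit. (j) would limit (i) — the compliance score is 87 points, less than the 93 points limit — but (k) sets (j) aside: (k) operates against (j): a current General Waiver is held. (l) is engaged (a current General Approval is held), but is displaced by (m): (m) is triggered — the reference index is 537, below the 539 limit. (a) remains available.
Exception (b) is satisfied on its face — a current General Permit is held; a current Annual Certificate is held; the facility operates on a batch process. Turning to paragraph (n): (n) operates — a current Provisional Notice is held. Exception (b) does not apply.
Exception (c) does not apply: discharge is not routed to a licensed treatment works.
Exception (d): the qualifying period is 310 days, below the 315 days limit; a current Provisional Approval is held — every condition holds. But: (o) operates — aggregate throughput is 4,340 units, meeting the 4,060 units threshold. (p) is not triggered (no current Category A Exemption Letter is held), so (o) stands. Exception (d) does not apply.
Exception (e) is satisfied on its face — the facility's floor area is 1,850 m², less than the 2,550 m² limit; a current Tier G Clearance is held. Turning to paragraphs (q)–(r): (q) operates against (e): a current Category C Notice is held. (r), which would lift (q), is not triggered — assessed value is $394,000, not below $376,500. So (e) is unavailable.

No — exception (a) applies; Nikolai's workshop is not required to file a quarterly discharge report.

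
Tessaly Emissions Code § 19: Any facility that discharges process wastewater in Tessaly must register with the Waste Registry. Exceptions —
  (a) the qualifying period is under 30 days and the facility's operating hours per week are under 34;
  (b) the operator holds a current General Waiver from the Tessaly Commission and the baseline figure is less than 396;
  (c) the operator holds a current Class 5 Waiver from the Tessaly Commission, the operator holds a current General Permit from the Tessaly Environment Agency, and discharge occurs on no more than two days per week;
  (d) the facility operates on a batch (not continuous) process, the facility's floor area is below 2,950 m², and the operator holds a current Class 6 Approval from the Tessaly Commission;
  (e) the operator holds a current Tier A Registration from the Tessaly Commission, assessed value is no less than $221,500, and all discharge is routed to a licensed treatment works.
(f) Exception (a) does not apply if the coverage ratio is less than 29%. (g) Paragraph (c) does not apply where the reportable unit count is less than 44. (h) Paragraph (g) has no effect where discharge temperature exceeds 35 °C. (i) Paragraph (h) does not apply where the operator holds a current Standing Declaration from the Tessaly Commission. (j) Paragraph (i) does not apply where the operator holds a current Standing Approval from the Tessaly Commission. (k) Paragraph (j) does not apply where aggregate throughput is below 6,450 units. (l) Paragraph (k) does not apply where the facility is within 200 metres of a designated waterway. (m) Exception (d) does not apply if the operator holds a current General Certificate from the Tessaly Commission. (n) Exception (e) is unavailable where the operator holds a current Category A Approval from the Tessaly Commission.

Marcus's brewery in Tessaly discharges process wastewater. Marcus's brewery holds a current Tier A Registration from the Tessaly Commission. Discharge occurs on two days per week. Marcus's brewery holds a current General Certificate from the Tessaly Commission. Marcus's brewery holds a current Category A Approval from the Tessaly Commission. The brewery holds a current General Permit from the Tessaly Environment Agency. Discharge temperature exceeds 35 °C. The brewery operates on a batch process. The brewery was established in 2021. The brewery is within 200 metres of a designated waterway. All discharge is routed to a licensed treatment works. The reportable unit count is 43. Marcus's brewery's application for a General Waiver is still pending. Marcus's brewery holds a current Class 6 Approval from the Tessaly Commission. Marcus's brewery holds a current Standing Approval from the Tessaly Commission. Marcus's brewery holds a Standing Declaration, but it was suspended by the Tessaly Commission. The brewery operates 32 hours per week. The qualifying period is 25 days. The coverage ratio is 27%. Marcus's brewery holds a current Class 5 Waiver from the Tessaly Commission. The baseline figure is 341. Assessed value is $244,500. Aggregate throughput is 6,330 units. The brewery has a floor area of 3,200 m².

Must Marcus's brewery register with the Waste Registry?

No — exception (c) applies; Marcus's brewery is not required to register with the Waste Registry.

All of (a)'s requirements are met (the qualifying period is 25 days, under the 30 days limit; the facility's operating hours per week are 32, under the 34 limit). But applying paragraph (f): (f) operates against (a): the coverage ratio is 27%, less than the 29% limit. (a) is therefore removed.
Exception (b) fails — the General Waiver is not current.
Exception (c): a current Class 5 Waiver is held; a current General Permit is held; discharge occurs on no more than two days per week — every condition holds. Applying paragraphs (g)–(l): (g) would limit (c) — the reportable unit count is 43, less than the 44 limit — but (h) sets (g) aside: (h) applies — discharge temperature exceeds 35 °C. (i), which would lift (h), does not operate here — the Standing Declaration is not current. So (c) applies.
Exception (d) fails — the facility's floor area is 3,200 m², not below 2,950 m².
Exception (e): a current Tier A Registration is held; assessed value is $244,500, meeting the $221,500 threshold; discharge is routed to a licensed treatment works — every condition holds. But: (n) operates — a current Category A Approval is held. Exception (e) does not apply.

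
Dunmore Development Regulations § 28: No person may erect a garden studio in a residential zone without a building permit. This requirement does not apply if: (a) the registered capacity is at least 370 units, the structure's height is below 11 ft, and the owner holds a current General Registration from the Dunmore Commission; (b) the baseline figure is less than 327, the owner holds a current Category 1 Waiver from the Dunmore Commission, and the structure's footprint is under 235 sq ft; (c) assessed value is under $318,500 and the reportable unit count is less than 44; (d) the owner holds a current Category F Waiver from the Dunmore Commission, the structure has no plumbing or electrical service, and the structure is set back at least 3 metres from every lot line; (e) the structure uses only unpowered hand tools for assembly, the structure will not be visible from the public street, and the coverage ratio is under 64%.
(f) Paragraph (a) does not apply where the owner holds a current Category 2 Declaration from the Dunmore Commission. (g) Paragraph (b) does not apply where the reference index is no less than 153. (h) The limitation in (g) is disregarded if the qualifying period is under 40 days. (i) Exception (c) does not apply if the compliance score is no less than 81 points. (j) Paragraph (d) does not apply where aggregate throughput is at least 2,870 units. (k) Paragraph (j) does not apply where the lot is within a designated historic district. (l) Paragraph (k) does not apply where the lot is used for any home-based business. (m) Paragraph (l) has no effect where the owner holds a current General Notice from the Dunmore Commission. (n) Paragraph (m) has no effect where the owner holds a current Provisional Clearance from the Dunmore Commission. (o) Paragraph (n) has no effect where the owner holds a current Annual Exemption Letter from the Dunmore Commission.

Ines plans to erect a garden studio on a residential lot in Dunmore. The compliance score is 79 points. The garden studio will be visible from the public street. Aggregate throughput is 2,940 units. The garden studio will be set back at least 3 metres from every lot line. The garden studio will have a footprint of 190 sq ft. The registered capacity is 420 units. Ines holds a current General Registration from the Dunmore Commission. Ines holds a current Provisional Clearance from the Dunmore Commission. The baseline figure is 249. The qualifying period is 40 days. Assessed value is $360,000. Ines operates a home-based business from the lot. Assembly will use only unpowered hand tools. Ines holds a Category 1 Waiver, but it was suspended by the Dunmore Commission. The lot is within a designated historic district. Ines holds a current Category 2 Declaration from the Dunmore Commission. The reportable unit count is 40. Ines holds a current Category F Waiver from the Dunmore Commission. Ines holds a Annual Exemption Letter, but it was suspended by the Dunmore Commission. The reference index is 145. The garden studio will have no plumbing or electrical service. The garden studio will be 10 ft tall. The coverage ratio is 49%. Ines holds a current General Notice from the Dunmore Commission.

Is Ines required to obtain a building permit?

Yes — Ines must obtain a building permit.

Exception (a) is satisfied on its face — the registered capacity is 420 units, meeting the 370 units threshold; the structure's height is 10 ft, below the 11 ft limit; a current General Registration is held. However, paragraph (f) must be considered: (f) operates against (a): a current Category 2 Declaration is held. So (a) is unavailable.
Exception (b) requires that the owner holds a current Category 1 Waiver from the Dunmore Commission; but the Category 1 Waiver is not current, so (b) is unavailable.
Exception (c) requires that assessed value is under $318,500; but assessed value is $360,000, not under $318,500, so (c) is unavailable.
Exception (d)'s conditions are all satisfied: a current Category F Waiver is held; there is no plumbing or electrical service; the setback is at least 3 m on every side. However, paragraphs (j)–(o) must be considered: (j) applies — aggregate throughput is 2,940 units, meeting the 2,870 units threshold. (k) would limit (j) — the lot is in a historic district — but (l) sets (k) aside: (l) operates — a home-based business operates on the lot. (m) is triggered (a current General Notice is held), but is set aside by (n): (n) operates — a current Provisional Clearance is held. (o), which would lift (n), is not triggered — the Annual Exemption Letter is not current. (d) is therefore removed.
Exception (e) does not apply: the structure will be visible from the street.
Every exception is unavailable, so the rule governs.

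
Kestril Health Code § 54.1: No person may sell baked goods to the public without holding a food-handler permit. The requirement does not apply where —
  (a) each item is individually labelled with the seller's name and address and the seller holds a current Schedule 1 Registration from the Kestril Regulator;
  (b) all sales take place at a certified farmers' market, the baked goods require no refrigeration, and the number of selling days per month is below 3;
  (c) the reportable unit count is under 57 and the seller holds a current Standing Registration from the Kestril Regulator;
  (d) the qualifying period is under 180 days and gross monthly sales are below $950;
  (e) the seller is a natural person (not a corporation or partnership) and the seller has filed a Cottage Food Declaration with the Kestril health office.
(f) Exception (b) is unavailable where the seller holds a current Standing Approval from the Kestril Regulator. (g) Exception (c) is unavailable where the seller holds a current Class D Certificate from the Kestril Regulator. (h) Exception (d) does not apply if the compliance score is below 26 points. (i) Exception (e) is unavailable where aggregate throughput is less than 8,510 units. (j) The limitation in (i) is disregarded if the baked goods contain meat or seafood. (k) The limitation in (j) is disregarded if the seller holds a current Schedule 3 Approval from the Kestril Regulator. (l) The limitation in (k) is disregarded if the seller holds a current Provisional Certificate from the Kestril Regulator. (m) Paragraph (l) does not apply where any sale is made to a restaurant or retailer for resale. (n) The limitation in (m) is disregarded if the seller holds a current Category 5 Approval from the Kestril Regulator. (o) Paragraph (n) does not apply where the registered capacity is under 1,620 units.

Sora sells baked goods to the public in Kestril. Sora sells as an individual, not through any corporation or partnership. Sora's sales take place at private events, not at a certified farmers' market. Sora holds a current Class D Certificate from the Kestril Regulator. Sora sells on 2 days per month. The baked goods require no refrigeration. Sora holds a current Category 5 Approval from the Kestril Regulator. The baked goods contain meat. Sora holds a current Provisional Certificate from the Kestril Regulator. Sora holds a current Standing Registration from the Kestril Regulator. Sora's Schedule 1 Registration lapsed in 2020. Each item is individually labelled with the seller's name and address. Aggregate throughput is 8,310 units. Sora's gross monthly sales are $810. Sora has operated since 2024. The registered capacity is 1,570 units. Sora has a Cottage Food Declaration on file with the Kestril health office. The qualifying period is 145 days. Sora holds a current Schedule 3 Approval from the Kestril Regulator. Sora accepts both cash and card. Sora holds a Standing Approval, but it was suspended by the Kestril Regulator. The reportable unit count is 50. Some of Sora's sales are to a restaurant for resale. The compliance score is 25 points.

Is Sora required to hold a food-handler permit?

Exception (a) does not apply: the Schedule 1 Registration is not current.
Exception (b) requires that all sales take place at a certified farmers' market; but sales are at private events, not a certified farmers' market, so (b) is unavailable.
Exception (c) is satisfied on its face — the reportable unit count is 50, under the 57 limit; a current Standing Registration is held. Turning to paragraph (g): (g) operates against (c): a current Class D Certificate is held. So (c) is unavailable.
All of (d)'s requirements are met (the qualifying period is 145 days, under the 180 days limit; gross monthly sales are $810, below the $950 limit). However, paragraph (h) must be considered: (h) is triggered — the compliance score is 25 points, below the 26 points limit. Exception (d) does not apply.
Exception (e)'s conditions are all satisfied: the seller is a natural person; a Cottage Food Declaration is on file. But applying paragraphs (i)–(o): (i) is engaged — aggregate throughput is 8,310 units, less than the 8,510 units limit. (j) is triggered (the baked goods contain meat), but is displaced by (k): (k) applies — a current Schedule 3 Approval is held. (l) would limit (k) — a current Provisional Certificate is held — but (m) sets (l) aside: (m) operates against (l): some sales are to a restaurant for resale. (n) is triggered (a current Category 5 Approval is held), but is set aside by (o): (o) applies — the registered capacity is 1,570 units, under the 1,620 units limit. (e) is therefore removed.
Every exception is unavailable, so the rule governs.

Yes — Sora must hold a food-handler permit.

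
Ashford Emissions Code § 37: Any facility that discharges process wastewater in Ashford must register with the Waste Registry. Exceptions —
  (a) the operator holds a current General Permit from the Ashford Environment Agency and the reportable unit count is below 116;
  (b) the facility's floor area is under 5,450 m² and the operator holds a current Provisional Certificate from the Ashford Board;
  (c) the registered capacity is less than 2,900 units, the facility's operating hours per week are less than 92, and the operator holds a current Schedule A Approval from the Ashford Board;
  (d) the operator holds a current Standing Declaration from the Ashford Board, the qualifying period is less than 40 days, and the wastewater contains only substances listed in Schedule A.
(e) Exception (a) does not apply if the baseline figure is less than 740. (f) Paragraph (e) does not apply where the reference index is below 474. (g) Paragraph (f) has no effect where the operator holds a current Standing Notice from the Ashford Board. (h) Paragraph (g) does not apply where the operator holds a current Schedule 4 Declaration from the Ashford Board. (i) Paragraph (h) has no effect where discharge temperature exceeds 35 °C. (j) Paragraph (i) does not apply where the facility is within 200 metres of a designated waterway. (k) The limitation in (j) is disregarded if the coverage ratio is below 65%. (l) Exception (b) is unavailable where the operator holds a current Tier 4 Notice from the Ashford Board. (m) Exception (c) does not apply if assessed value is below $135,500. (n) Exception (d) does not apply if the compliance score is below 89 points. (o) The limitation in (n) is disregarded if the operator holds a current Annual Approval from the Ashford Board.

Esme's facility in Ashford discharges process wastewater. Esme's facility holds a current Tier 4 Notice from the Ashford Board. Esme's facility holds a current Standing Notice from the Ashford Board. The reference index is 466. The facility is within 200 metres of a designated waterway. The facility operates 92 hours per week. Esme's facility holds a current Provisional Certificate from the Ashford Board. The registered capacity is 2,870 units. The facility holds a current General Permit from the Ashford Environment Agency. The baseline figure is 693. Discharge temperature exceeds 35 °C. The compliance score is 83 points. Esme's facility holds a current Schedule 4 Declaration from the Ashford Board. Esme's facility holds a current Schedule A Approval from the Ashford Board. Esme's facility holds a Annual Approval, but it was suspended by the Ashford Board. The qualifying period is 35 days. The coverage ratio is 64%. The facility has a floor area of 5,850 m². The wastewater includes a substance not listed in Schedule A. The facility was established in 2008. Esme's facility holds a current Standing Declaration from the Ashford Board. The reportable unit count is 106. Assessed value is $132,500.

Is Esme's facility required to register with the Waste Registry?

Exception (a) is satisfied on its face — a current General Permit is held; the reportable unit count is 106, below the 116 limit. But applying paragraphs (e)–(k): (e) operates against (a): the baseline figure is 693, less than the 740 limit. (f) would limit (e) — the reference index is 466, below the 474 limit — but (g) sets (f) aside: (g) is triggered — a current Standing Notice is held. (h) would limit (g) — a current Schedule 4 Declaration is held — but (i) sets (h) aside: (i) is engaged — discharge temperature exceeds 35 °C. (j) would limit (i) — the facility is within 200 m of a designated waterway — but (k) sets (j) aside: (k) is engaged — the coverage ratio is 64%, below the 65% limit. Exception (a) does not apply.
Exception (b) does not apply: the facility's floor area is 5,850 m², not under 5,450 m².
Exception (c) does not apply: the facility's operating hours per week are 92, not less than 92.
Exception (d) fails — the wastewater includes a non-Schedule-A substance.
Every exception is unavailable, so the rule governs.

Yes — Esme's facility must register with the Waste Registry.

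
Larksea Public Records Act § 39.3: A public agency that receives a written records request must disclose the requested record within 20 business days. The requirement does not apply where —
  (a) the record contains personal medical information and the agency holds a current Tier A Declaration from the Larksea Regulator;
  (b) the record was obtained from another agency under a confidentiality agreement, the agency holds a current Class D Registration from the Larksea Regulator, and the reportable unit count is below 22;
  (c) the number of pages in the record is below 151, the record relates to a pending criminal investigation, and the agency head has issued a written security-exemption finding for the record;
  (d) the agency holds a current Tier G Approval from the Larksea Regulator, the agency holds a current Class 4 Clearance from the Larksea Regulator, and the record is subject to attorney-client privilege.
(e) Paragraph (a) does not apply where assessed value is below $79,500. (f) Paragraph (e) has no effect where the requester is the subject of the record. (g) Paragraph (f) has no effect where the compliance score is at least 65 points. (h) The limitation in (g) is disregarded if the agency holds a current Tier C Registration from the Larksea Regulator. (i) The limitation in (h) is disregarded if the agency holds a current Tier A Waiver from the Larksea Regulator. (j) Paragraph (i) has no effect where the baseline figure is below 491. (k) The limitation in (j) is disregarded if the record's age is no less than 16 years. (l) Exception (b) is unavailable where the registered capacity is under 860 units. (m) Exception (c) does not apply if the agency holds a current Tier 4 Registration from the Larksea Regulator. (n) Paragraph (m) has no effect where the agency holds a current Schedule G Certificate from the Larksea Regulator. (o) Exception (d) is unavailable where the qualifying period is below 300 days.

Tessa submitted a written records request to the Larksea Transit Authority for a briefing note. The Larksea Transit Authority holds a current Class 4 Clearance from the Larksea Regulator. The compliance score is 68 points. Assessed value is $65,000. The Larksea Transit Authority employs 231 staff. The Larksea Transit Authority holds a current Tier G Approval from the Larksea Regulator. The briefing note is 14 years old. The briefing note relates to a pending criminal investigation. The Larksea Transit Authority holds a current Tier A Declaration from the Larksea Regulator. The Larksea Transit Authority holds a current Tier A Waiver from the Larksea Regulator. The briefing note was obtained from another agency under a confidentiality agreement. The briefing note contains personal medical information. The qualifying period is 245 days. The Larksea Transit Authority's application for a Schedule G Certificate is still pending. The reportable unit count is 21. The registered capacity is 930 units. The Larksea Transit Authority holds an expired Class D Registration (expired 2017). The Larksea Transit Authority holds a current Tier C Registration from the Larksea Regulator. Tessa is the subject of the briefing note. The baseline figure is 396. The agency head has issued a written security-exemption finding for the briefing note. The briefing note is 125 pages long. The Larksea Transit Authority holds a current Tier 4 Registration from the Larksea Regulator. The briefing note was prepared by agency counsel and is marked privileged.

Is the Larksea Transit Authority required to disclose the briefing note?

No — exception (a) applies; the Larksea Transit Authority is not required to disclose the briefing note.

Exception (a): the briefing note contains personal medical information; a current Tier A Declaration is held — every condition holds. Considering the limiting provisions: (e) would limit (a) — assessed value is $65,000, below the $79,500 limit — but (f) sets (e) aside: (f) operates — Tessa is the subject of the briefing note. (g) would limit (f) — the compliance score is 68 points, meeting the 65 points threshold — but (h) sets (g) aside: (h) is engaged — a current Tier C Registration is held. (i) operates (a current Tier A Waiver is held), but is set aside by (j): (j) operates against (i): the baseline figure is 396, below the 491 limit. (k) is not triggered (the record's age is 14 years, short of 16 years), so (j) stands. So (a) applies.
Exception (b) requires that the agency holds a current Class D Registration from the Larksea Regulator; but the Class D Registration is not current, so (b) is unavailable.
Exception (c): the number of pages in the record is 125, below the 151 limit; the briefing note relates to a pending investigation; a written security-exemption finding has been issued — every condition holds. Turning to paragraphs (m)–(n): (m) operates — a current Tier 4 Registration is held. (n), which would lift (m), is not engaged — there is no Schedule G Certificate in force. Exception (c) does not apply.
All of (d)'s requirements are met (a current Tier G Approval is held; a current Class 4 Clearance is held; the briefing note is privileged). But applying paragraph (o): (o) operates against (d): the qualifying period is 245 days, below the 300 days limit. Exception (d) does not apply.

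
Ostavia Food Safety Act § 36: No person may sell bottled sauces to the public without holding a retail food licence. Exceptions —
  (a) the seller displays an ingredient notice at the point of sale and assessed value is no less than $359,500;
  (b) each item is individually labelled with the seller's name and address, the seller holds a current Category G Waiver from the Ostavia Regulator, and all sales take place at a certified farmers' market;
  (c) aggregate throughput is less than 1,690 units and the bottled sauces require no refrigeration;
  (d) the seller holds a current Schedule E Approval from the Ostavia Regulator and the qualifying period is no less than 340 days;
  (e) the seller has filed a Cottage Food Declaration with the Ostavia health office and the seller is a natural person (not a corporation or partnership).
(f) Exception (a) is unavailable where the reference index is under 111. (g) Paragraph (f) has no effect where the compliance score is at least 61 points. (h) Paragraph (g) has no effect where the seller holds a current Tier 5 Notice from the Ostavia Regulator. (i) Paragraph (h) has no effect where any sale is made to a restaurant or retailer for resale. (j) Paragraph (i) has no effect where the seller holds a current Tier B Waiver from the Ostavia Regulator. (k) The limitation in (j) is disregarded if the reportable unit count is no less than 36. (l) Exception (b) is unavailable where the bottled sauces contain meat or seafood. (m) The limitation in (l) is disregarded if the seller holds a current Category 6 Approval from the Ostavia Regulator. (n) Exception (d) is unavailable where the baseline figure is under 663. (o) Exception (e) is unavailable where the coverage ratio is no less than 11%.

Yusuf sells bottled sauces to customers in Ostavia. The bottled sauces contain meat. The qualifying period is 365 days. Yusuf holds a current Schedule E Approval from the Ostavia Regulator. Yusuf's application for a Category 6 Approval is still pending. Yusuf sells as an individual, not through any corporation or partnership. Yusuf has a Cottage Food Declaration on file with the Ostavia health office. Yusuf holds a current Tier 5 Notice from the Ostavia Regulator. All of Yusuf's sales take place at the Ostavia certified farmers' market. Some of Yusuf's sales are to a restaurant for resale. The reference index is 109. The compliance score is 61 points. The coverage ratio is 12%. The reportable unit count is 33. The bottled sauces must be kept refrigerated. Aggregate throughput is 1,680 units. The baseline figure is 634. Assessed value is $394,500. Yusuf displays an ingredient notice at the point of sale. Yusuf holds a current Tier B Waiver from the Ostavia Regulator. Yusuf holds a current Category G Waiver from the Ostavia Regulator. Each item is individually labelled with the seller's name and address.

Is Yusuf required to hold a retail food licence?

Yes — Yusuf must hold a retail food licence.

Exception (a) is satisfied on its face — an ingredient notice is displayed; assessed value is $394,500, meeting the $359,500 threshold. But applying paragraphs (f)–(k): (f) is triggered — the reference index is 109, under the 111 limit. (g) would limit (f) — the compliance score is 61 points, meeting the 61 points threshold — but (h) sets (g) aside: (h) is engaged — a current Tier 5 Notice is held. (i) would limit (h) — some sales are to a restaurant for resale — but (j) sets (i) aside: (j) is triggered — a current Tier B Waiver is held. (k) does not operate here (the reportable unit count is 33, short of 36), so (j) stands. (a) is therefore removed.
Exception (b): items are individually labelled; a current Category G Waiver is held; all sales are at a certified farmers' market — every condition holds. Turning to paragraphs (l)–(m): (l) operates against (b): the bottled sauces contain meat. (m), which would lift (l), is inapplicable — no current Category 6 Approval is held. So (b) is unavailable.
Exception (c) requires that the bottled sauces require no refrigeration; but the bottled sauces require refrigeration, so (c) is unavailable.
Exception (d)'s conditions are all satisfied: a current Schedule E Approval is held; the qualifying period is 365 days, meeting the 340 days threshold. However, paragraph (n) must be considered: (n) is triggered — the baseline figure is 634, under the 663 limit. So (d) is unavailable.
Exception (e): a Cottage Food Declaration is on file; the seller is a natural person — every condition holds. Turning to paragraph (o): (o) applies — the coverage ratio is 12%, meeting the 11% threshold. So (e) is unavailable.
No exception displaces § 36.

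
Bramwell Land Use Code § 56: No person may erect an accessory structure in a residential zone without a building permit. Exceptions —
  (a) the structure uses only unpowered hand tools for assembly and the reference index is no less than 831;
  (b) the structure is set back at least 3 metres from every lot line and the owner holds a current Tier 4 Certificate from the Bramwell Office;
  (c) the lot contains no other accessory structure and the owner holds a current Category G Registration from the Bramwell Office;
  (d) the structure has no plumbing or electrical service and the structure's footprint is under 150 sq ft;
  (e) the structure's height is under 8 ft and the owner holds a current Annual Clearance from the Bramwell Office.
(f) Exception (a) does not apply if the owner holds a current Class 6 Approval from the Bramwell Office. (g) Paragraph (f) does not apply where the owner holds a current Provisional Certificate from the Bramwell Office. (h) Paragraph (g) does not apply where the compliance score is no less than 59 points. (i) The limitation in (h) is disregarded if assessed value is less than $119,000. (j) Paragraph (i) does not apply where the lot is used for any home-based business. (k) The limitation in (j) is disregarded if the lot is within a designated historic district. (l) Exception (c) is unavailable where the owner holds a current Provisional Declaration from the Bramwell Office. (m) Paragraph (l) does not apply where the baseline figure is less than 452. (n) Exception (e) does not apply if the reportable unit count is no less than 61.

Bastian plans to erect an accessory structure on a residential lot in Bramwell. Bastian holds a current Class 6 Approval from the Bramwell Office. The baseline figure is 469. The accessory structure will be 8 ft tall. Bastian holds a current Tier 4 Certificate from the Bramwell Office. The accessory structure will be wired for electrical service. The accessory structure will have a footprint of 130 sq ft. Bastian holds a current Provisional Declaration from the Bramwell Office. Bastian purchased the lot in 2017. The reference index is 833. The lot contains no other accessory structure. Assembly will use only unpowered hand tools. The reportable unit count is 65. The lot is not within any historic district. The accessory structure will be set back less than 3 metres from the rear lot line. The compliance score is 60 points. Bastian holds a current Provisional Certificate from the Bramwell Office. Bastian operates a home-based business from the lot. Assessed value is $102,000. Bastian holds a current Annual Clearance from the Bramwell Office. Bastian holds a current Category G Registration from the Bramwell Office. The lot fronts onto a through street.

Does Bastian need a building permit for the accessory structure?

Exception (a) is satisfied on its face — assembly uses only hand tools; the reference index is 833, meeting the 831 threshold. Turning to paragraphs (f)–(k): (f) applies — a current Class 6 Approval is held. (g) would limit (f) — a current Provisional Certificate is held — but (h) sets (g) aside: (h) applies — the compliance score is 60 points, meeting the 59 points threshold. (i) would limit (h) — assessed value is $102,000, less than the $119,000 limit — but (j) sets (i) aside: (j) applies — a home-based business operates on the lot. (k) is not triggered (the lot is not in a historic district), so (j) stands. So (a) is unavailable.
Exception (b) fails — the rear setback is under 3 m.
Exception (c) is satisfied on its face — the lot has no other accessory structure; a current Category G Registration is held. Turning to paragraphs (l)–(m): (l) applies — a current Provisional Declaration is held. (m) is not engaged (the baseline figure is 469, not less than 452), so (l) stands. Exception (c) does not apply.
Exception (d) requires that the structure has no plumbing or electrical service; but electrical service is planned, so (d) is unavailable.
Exception (e) does not apply: the structure's height is 8 ft, not under 8 ft.
Every exception is unavailable, so the rule governs.

Yes — Bastian must obtain a building permit.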